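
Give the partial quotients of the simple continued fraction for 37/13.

Run the Euclidean algorithm on 37 and 13; the successive quotients are the partial quotients a_0, a_1, ... (each step inverts the fractional part left over by the previous one):
  37 = 2*13 + 11, so a_0 = 2.
  13 = 1*11 + 2, so a_1 = 1.
  11 = 5*2 + 1, so a_2 = 5.
  2 = 2*1 + 0, so a_3 = 2.
The remainder reaches 0 after 4 divisions, so the expansion has 4 partial quotients, read off in order.

[2; 1, 5, 2]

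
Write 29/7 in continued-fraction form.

Run the Euclidean algorithm on 29 and 7; the successive quotients are the partial quotients a_0, a_1, ... (each step inverts the fractional part left over by the previous one):
  29 = 4*7 + 1, so a_0 = 4.
  7 = 7*1 + 0, so a_1 = 7.
The remainder reaches 0 after 2 divisions, so the expansion has 2 partial quotients, read off in order.

[4; 7]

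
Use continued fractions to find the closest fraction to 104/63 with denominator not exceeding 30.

Expand x = 104/63 as a continued fraction with the Euclidean algorithm:
  104 = 1*63 + 41, so a_0 = 1.
  63 = 1*41 + 22, so a_1 = 1.
  41 = 1*22 + 19, so a_2 = 1.
  22 = 1*19 + 3, so a_3 = 1.
  19 = 6*3 + 1, so a_4 = 6.
  3 = 3*1 + 0, so a_5 = 3.
so x = [1; 1, 1, 1, 6, 3].
Convergents (p_i = a_i*p_{i-1} + p_{i-2}, q_i = a_i*q_{i-1} + q_{i-2} with p_{-2}=0, p_{-1}=1, q_{-2}=1, q_{-1}=0), until the denominator exceeds 30:
  i=0: a_0=1, p_0 = 1*1 + 0 = 1, q_0 = 1*0 + 1 = 1.
  i=1: a_1=1, p_1 = 1*1 + 1 = 2, q_1 = 1*1 + 0 = 1.
  i=2: a_2=1, p_2 = 1*2 + 1 = 3, q_2 = 1*1 + 1 = 2.
  i=3: a_3=1, p_3 = 1*3 + 2 = 5, q_3 = 1*2 + 1 = 3.
  i=4: a_4=6, p_4 = 6*5 + 3 = 33, q_4 = 6*3 + 2 = 20.
  i=5: a_5=3, p_5 = 3*33 + 5 = 104, q_5 = 3*20 + 3 = 63.
q_5 = 63 > 30, so the last convergent with denominator <= 30 is p_4/q_4 = 33/20.
The closest fraction with denominator <= 30 is either p_4/q_4 or the intermediate fraction (k*p_4 + p_3)/(k*q_4 + q_3) with the largest k >= 1 whose denominator stays <= 30; these approach x as k grows, and every other convergent or intermediate fraction in range is farther away.
Largest k: floor((30 - q_3)/q_4) = floor((30 - 3)/20) = 1.
That gives (1*33 + 5)/(1*20 + 3) = 38/23.
Compare the errors: |x - 33/20| = |104*20 - 33*63|/(63*20) = 1/1260, and |x - 38/23| = |104*23 - 38*63|/(63*23) = 2/1449.
Cross-multiplying, 1*1449 = 1449 < 2520 = 2*1260, so 1/1260 is smaller: the convergent 33/20 is closer to x than 38/23.

33/20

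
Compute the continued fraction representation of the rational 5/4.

Run the Euclidean algorithm on 5 and 4; the successive quotients are the partial quotients a_0, a_1, ... (each step inverts the fractional part left over by the previous one):
  5 = 1*4 + 1, so a_0 = 1.
  4 = 4*1 + 0, so a_1 = 4.
The remainder reaches 0 after 2 divisions, so the expansion has 2 partial quotients, read off in order.

[1; 4]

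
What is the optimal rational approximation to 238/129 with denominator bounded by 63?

107/58

Expand x = 238/129 as a continued fraction with the Euclidean algorithm:
  238 = 1*129 + 109, so a_0 = 1.
  129 = 1*109 + 20, so a_1 = 1.
  109 = 5*20 + 9, so a_2 = 5.
  20 = 2*9 + 2, so a_3 = 2.
  9 = 4*2 + 1, so a_4 = 4.
  2 = 2*1 + 0, so a_5 = 2.
so x = [1; 1, 5, 2, 4, 2].
Convergents (p_i = a_i*p_{i-1} + p_{i-2}, q_i = a_i*q_{i-1} + q_{i-2} with p_{-2}=0, p_{-1}=1, q_{-2}=1, q_{-1}=0), until the denominator exceeds 63:
  i=0: a_0=1, p_0 = 1*1 + 0 = 1, q_0 = 1*0 + 1 = 1.
  i=1: a_1=1, p_1 = 1*1 + 1 = 2, q_1 = 1*1 + 0 = 1.
  i=2: a_2=5, p_2 = 5*2 + 1 = 11, q_2 = 5*1 + 1 = 6.
  i=3: a_3=2, p_3 = 2*11 + 2 = 24, q_3 = 2*6 + 1 = 13.
  i=4: a_4=4, p_4 = 4*24 + 11 = 107, q_4 = 4*13 + 6 = 58.
  i=5: a_5=2, p_5 = 2*107 + 24 = 238, q_5 = 2*58 + 13 = 129.
q_5 = 129 > 63, so the last convergent with denominator <= 63 is p_4/q_4 = 107/58.
The closest fraction with denominator <= 63 is either p_4/q_4 or the intermediate fraction (k*p_4 + p_3)/(k*q_4 + q_3) with the largest k >= 1 whose denominator stays <= 63; these approach x as k grows, and every other convergent or intermediate fraction in range is farther away.
Largest k: floor((63 - q_3)/q_4) = floor((63 - 13)/58) = 0.
Since k = 0, no intermediate fraction beyond p_4/q_4 has denominator <= 63, so the convergent 107/58 is the closest (its error is |238*58 - 107*129|/(129*58) = 1/7482).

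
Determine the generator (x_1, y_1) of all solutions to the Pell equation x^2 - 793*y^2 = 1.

(x, y) = (4393, 156)

First expand sqrt(793) as a continued fraction. With x_i = (sqrt(793) + m_i)/d_i and (m_0, d_0) = (0, 1): a_0 = floor(sqrt(793)) = 28, since 28^2 = 784 <= 793 < 841 = 29^2.
Iterate m_{i+1} = d_i*a_i - m_i, d_{i+1} = (793 - m_{i+1}^2)/d_i, a_{i+1} = floor((a_0 + m_{i+1})/d_{i+1}):
  m_1 = 1*28 - 0 = 28, d_1 = (793 - 28^2)/1 = 9/1 = 9, a_1 = floor((28 + 28)/9) = 6.
  m_2 = 9*6 - 28 = 26, d_2 = (793 - 26^2)/9 = 117/9 = 13, a_2 = floor((28 + 26)/13) = 4.
  m_3 = 13*4 - 26 = 26, d_3 = (793 - 26^2)/13 = 117/13 = 9, a_3 = floor((28 + 26)/9) = 6.
  m_4 = 9*6 - 26 = 28, d_4 = (793 - 28^2)/9 = 9/9 = 1, a_4 = floor((28 + 28)/1) = 56.
  m_5 = 1*56 - 28 = 28, d_5 = (793 - 28^2)/1 = 9/1 = 9: (m_5, d_5) = (m_1, d_1) = (28, 9), so from here the quotients repeat a_1, ..., a_4; the period length is 4.
So sqrt(793) = [28; (6, 4, 6, 56)] with period length k = 4.
k is even, so the fundamental solution of x^2 - 793y^2 = 1 is (p_{k-1}, q_{k-1}) = (p_3, q_3); compute convergents through index 3.
Convergents (p_i = a_i*p_{i-1} + p_{i-2}, q_i = a_i*q_{i-1} + q_{i-2} with p_{-2}=0, p_{-1}=1, q_{-2}=1, q_{-1}=0):
  i=0: a_0=28, p_0 = 28*1 + 0 = 28, q_0 = 28*0 + 1 = 1.
  i=1: a_1=6, p_1 = 6*28 + 1 = 169, q_1 = 6*1 + 0 = 6.
  i=2: a_2=4, p_2 = 4*169 + 28 = 704, q_2 = 4*6 + 1 = 25.
  i=3: a_3=6, p_3 = 6*704 + 169 = 4393, q_3 = 6*25 + 6 = 156.
Check: 4393^2 - 793*156^2 = 19298449 - 19298448 = 1, so (x, y) = (4393, 156) solves the equation, and by the theorem it is the least positive solution.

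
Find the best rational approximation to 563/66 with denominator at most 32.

Expand x = 563/66 as a continued fraction with the Euclidean algorithm:
  563 = 8*66 + 35, so a_0 = 8.
  66 = 1*35 + 31, so a_1 = 1.
  35 = 1*31 + 4, so a_2 = 1.
  31 = 7*4 + 3, so a_3 = 7.
  4 = 1*3 + 1, so a_4 = 1.
  3 = 3*1 + 0, so a_5 = 3.
so x = [8; 1, 1, 7, 1, 3].
Convergents (p_i = a_i*p_{i-1} + p_{i-2}, q_i = a_i*q_{i-1} + q_{i-2} with p_{-2}=0, p_{-1}=1, q_{-2}=1, q_{-1}=0), until the denominator exceeds 32:
  i=0: a_0=8, p_0 = 8*1 + 0 = 8, q_0 = 8*0 + 1 = 1.
  i=1: a_1=1, p_1 = 1*8 + 1 = 9, q_1 = 1*1 + 0 = 1.
  i=2: a_2=1, p_2 = 1*9 + 8 = 17, q_2 = 1*1 + 1 = 2.
  i=3: a_3=7, p_3 = 7*17 + 9 = 128, q_3 = 7*2 + 1 = 15.
  i=4: a_4=1, p_4 = 1*128 + 17 = 145, q_4 = 1*15 + 2 = 17.
  i=5: a_5=3, p_5 = 3*145 + 128 = 563, q_5 = 3*17 + 15 = 66.
q_5 = 66 > 32, so the last convergent with denominator <= 32 is p_4/q_4 = 145/17.
The closest fraction with denominator <= 32 is either p_4/q_4 or the intermediate fraction (k*p_4 + p_3)/(k*q_4 + q_3) with the largest k >= 1 whose denominator stays <= 32; these approach x as k grows, and every other convergent or intermediate fraction in range is farther away.
Largest k: floor((32 - q_3)/q_4) = floor((32 - 15)/17) = 1.
That gives (1*145 + 128)/(1*17 + 15) = 273/32.
Compare the errors: |x - 145/17| = |563*17 - 145*66|/(66*17) = 1/1122, and |x - 273/32| = |563*32 - 273*66|/(66*32) = 2/2112.
Cross-multiplying, 1*2112 = 2112 < 2244 = 2*1122, so 1/1122 is smaller: the convergent 145/17 is closer to x than 273/32.

145/17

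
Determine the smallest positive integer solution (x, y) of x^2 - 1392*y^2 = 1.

(x, y) = (1567, 42)

First expand sqrt(1392) as a continued fraction. With x_i = (sqrt(1392) + m_i)/d_i and (m_0, d_0) = (0, 1): a_0 = floor(sqrt(1392)) = 37, since 37^2 = 1369 <= 1392 < 1444 = 38^2.
Iterate m_{i+1} = d_i*a_i - m_i, d_{i+1} = (1392 - m_{i+1}^2)/d_i, a_{i+1} = floor((a_0 + m_{i+1})/d_{i+1}):
  m_1 = 1*37 - 0 = 37, d_1 = (1392 - 37^2)/1 = 23/1 = 23, a_1 = floor((37 + 37)/23) = 3.
  m_2 = 23*3 - 37 = 32, d_2 = (1392 - 32^2)/23 = 368/23 = 16, a_2 = floor((37 + 32)/16) = 4.
  m_3 = 16*4 - 32 = 32, d_3 = (1392 - 32^2)/16 = 368/16 = 23, a_3 = floor((37 + 32)/23) = 3.
  m_4 = 23*3 - 32 = 37, d_4 = (1392 - 37^2)/23 = 23/23 = 1, a_4 = floor((37 + 37)/1) = 74.
  m_5 = 1*74 - 37 = 37, d_5 = (1392 - 37^2)/1 = 23/1 = 23: (m_5, d_5) = (m_1, d_1) = (37, 23), so from here the quotients repeat a_1, ..., a_4; the period length is 4.
So sqrt(1392) = [37; (3, 4, 3, 74)] with period length k = 4.
k is even, so the fundamental solution of x^2 - 1392y^2 = 1 is (p_{k-1}, q_{k-1}) = (p_3, q_3); compute convergents through index 3.
Convergents (p_i = a_i*p_{i-1} + p_{i-2}, q_i = a_i*q_{i-1} + q_{i-2} with p_{-2}=0, p_{-1}=1, q_{-2}=1, q_{-1}=0):
  i=0: a_0=37, p_0 = 37*1 + 0 = 37, q_0 = 37*0 + 1 = 1.
  i=1: a_1=3, p_1 = 3*37 + 1 = 112, q_1 = 3*1 + 0 = 3.
  i=2: a_2=4, p_2 = 4*112 + 37 = 485, q_2 = 4*3 + 1 = 13.
  i=3: a_3=3, p_3 = 3*485 + 112 = 1567, q_3 = 3*13 + 3 = 42.
Check: 1567^2 - 1392*42^2 = 2455489 - 2455488 = 1, so (x, y) = (1567, 42) solves the equation, and by the theorem it is the least positive solution.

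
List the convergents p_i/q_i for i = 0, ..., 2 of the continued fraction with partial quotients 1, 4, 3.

Using the convergent recurrence p_i = a_i*p_{i-1} + p_{i-2}, q_i = a_i*q_{i-1} + q_{i-2} with p_{-2}=0, p_{-1}=1, q_{-2}=1, q_{-1}=0:
  i=0: a_0=1, p_0 = 1*1 + 0 = 1, q_0 = 1*0 + 1 = 1.
  i=1: a_1=4, p_1 = 4*1 + 1 = 5, q_1 = 4*1 + 0 = 4.
  i=2: a_2=3, p_2 = 3*5 + 1 = 16, q_2 = 3*4 + 1 = 13.

1/1, 5/4, 16/13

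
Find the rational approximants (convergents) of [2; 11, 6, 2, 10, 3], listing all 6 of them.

Using the convergent recurrence p_i = a_i*p_{i-1} + p_{i-2}, q_i = a_i*q_{i-1} + q_{i-2} with p_{-2}=0, p_{-1}=1, q_{-2}=1, q_{-1}=0:
  i=0: a_0=2, p_0 = 2*1 + 0 = 2, q_0 = 2*0 + 1 = 1.
  i=1: a_1=11, p_1 = 11*2 + 1 = 23, q_1 = 11*1 + 0 = 11.
  i=2: a_2=6, p_2 = 6*23 + 2 = 140, q_2 = 6*11 + 1 = 67.
  i=3: a_3=2, p_3 = 2*140 + 23 = 303, q_3 = 2*67 + 11 = 145.
  i=4: a_4=10, p_4 = 10*303 + 140 = 3170, q_4 = 10*145 + 67 = 1517.
  i=5: a_5=3, p_5 = 3*3170 + 303 = 9813, q_5 = 3*1517 + 145 = 4696.

2/1, 23/11, 140/67, 303/145, 3170/1517, 9813/4696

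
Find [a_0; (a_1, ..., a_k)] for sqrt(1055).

[32; (2, 12, 2, 64)]

Write x_i = (sqrt(1055) + m_i)/d_i with (m_0, d_0) = (0, 1). a_0 = floor(sqrt(1055)) = 32, since 32^2 = 1024 <= 1055 < 1089 = 33^2.
Iterate m_{i+1} = d_i*a_i - m_i, d_{i+1} = (1055 - m_{i+1}^2)/d_i, a_{i+1} = floor((a_0 + m_{i+1})/d_{i+1}):
  m_1 = 1*32 - 0 = 32, d_1 = (1055 - 32^2)/1 = 31/1 = 31, a_1 = floor((32 + 32)/31) = 2.
  m_2 = 31*2 - 32 = 30, d_2 = (1055 - 30^2)/31 = 155/31 = 5, a_2 = floor((32 + 30)/5) = 12.
  m_3 = 5*12 - 30 = 30, d_3 = (1055 - 30^2)/5 = 155/5 = 31, a_3 = floor((32 + 30)/31) = 2.
  m_4 = 31*2 - 30 = 32, d_4 = (1055 - 32^2)/31 = 31/31 = 1, a_4 = floor((32 + 32)/1) = 64.
  m_5 = 1*64 - 32 = 32, d_5 = (1055 - 32^2)/1 = 31/1 = 31: (m_5, d_5) = (m_1, d_1) = (32, 31), so from here the quotients repeat a_1, ..., a_4; the period length is 4.
Hence the expansion of sqrt(1055) is a_0 = 32 followed by the repeating block 2, 12, 2, 64 (period 4).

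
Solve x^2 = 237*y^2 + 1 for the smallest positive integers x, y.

First expand sqrt(237) as a continued fraction. With x_i = (sqrt(237) + m_i)/d_i and (m_0, d_0) = (0, 1): a_0 = floor(sqrt(237)) = 15, since 15^2 = 225 <= 237 < 256 = 16^2.
Iterate m_{i+1} = d_i*a_i - m_i, d_{i+1} = (237 - m_{i+1}^2)/d_i, a_{i+1} = floor((a_0 + m_{i+1})/d_{i+1}):
  m_1 = 1*15 - 0 = 15, d_1 = (237 - 15^2)/1 = 12/1 = 12, a_1 = floor((15 + 15)/12) = 2.
  m_2 = 12*2 - 15 = 9, d_2 = (237 - 9^2)/12 = 156/12 = 13, a_2 = floor((15 + 9)/13) = 1.
  m_3 = 13*1 - 9 = 4, d_3 = (237 - 4^2)/13 = 221/13 = 17, a_3 = floor((15 + 4)/17) = 1.
  m_4 = 17*1 - 4 = 13, d_4 = (237 - 13^2)/17 = 68/17 = 4, a_4 = floor((15 + 13)/4) = 7.
  m_5 = 4*7 - 13 = 15, d_5 = (237 - 15^2)/4 = 12/4 = 3, a_5 = floor((15 + 15)/3) = 10.
  m_6 = 3*10 - 15 = 15, d_6 = (237 - 15^2)/3 = 12/3 = 4, a_6 = floor((15 + 15)/4) = 7.
  m_7 = 4*7 - 15 = 13, d_7 = (237 - 13^2)/4 = 68/4 = 17, a_7 = floor((15 + 13)/17) = 1.
  m_8 = 17*1 - 13 = 4, d_8 = (237 - 4^2)/17 = 221/17 = 13, a_8 = floor((15 + 4)/13) = 1.
  m_9 = 13*1 - 4 = 9, d_9 = (237 - 9^2)/13 = 156/13 = 12, a_9 = floor((15 + 9)/12) = 2.
  m_10 = 12*2 - 9 = 15, d_10 = (237 - 15^2)/12 = 12/12 = 1, a_10 = floor((15 + 15)/1) = 30.
  m_11 = 1*30 - 15 = 15, d_11 = (237 - 15^2)/1 = 12/1 = 12: (m_11, d_11) = (m_1, d_1) = (15, 12), so from here the quotients repeat a_1, ..., a_10; the period length is 10.
So sqrt(237) = [15; (2, 1, 1, 7, 10, 7, 1, 1, 2, 30)] with period length k = 10.
k is even, so the fundamental solution of x^2 - 237y^2 = 1 is (p_{k-1}, q_{k-1}) = (p_9, q_9); compute convergents through index 9.
Convergents (p_i = a_i*p_{i-1} + p_{i-2}, q_i = a_i*q_{i-1} + q_{i-2} with p_{-2}=0, p_{-1}=1, q_{-2}=1, q_{-1}=0):
  i=0: a_0=15, p_0 = 15*1 + 0 = 15, q_0 = 15*0 + 1 = 1.
  i=1: a_1=2, p_1 = 2*15 + 1 = 31, q_1 = 2*1 + 0 = 2.
  i=2: a_2=1, p_2 = 1*31 + 15 = 46, q_2 = 1*2 + 1 = 3.
  i=3: a_3=1, p_3 = 1*46 + 31 = 77, q_3 = 1*3 + 2 = 5.
  i=4: a_4=7, p_4 = 7*77 + 46 = 585, q_4 = 7*5 + 3 = 38.
  i=5: a_5=10, p_5 = 10*585 + 77 = 5927, q_5 = 10*38 + 5 = 385.
  i=6: a_6=7, p_6 = 7*5927 + 585 = 42074, q_6 = 7*385 + 38 = 2733.
  i=7: a_7=1, p_7 = 1*42074 + 5927 = 48001, q_7 = 1*2733 + 385 = 3118.
  i=8: a_8=1, p_8 = 1*48001 + 42074 = 90075, q_8 = 1*3118 + 2733 = 5851.
  i=9: a_9=2, p_9 = 2*90075 + 48001 = 228151, q_9 = 2*5851 + 3118 = 14820.
Check: 228151^2 - 237*14820^2 = 52052878801 - 52052878800 = 1, so (x, y) = (228151, 14820) solves the equation, and by the theorem it is the least positive solution.

(x, y) = (228151, 14820)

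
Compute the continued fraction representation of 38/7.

Run the Euclidean algorithm on 38 and 7; the successive quotients are the partial quotients a_0, a_1, ... (each step inverts the fractional part left over by the previous one):
  38 = 5*7 + 3, so a_0 = 5.
  7 = 2*3 + 1, so a_1 = 2.
  3 = 3*1 + 0, so a_2 = 3.
The remainder reaches 0 after 3 divisions, so the expansion has 3 partial quotients, read off in order.

[5; 2, 3]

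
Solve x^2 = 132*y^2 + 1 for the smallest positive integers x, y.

First expand sqrt(132) as a continued fraction. With x_i = (sqrt(132) + m_i)/d_i and (m_0, d_0) = (0, 1): a_0 = floor(sqrt(132)) = 11, since 11^2 = 121 <= 132 < 144 = 12^2.
Iterate m_{i+1} = d_i*a_i - m_i, d_{i+1} = (132 - m_{i+1}^2)/d_i, a_{i+1} = floor((a_0 + m_{i+1})/d_{i+1}):
  m_1 = 1*11 - 0 = 11, d_1 = (132 - 11^2)/1 = 11/1 = 11, a_1 = floor((11 + 11)/11) = 2.
  m_2 = 11*2 - 11 = 11, d_2 = (132 - 11^2)/11 = 11/11 = 1, a_2 = floor((11 + 11)/1) = 22.
  m_3 = 1*22 - 11 = 11, d_3 = (132 - 11^2)/1 = 11/1 = 11: (m_3, d_3) = (m_1, d_1) = (11, 11), so from here the quotients repeat a_1, a_2; the period length is 2.
So sqrt(132) = [11; (2, 22)] with period length k = 2.
k is even, so the fundamental solution of x^2 - 132y^2 = 1 is (p_{k-1}, q_{k-1}) = (p_1, q_1); compute convergents through index 1.
Convergents (p_i = a_i*p_{i-1} + p_{i-2}, q_i = a_i*q_{i-1} + q_{i-2} with p_{-2}=0, p_{-1}=1, q_{-2}=1, q_{-1}=0):
  i=0: a_0=11, p_0 = 11*1 + 0 = 11, q_0 = 11*0 + 1 = 1.
  i=1: a_1=2, p_1 = 2*11 + 1 = 23, q_1 = 2*1 + 0 = 2.
Check: 23^2 - 132*2^2 = 529 - 528 = 1, so (x, y) = (23, 2) solves the equation, and by the theorem it is the least positive solution.

(x, y) = (23, 2)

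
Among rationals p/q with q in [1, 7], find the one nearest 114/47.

17/7

Expand x = 114/47 as a continued fraction with the Euclidean algorithm:
  114 = 2*47 + 20, so a_0 = 2.
  47 = 2*20 + 7, so a_1 = 2.
  20 = 2*7 + 6, so a_2 = 2.
  7 = 1*6 + 1, so a_3 = 1.
  6 = 6*1 + 0, so a_4 = 6.
so x = [2; 2, 2, 1, 6].
Convergents (p_i = a_i*p_{i-1} + p_{i-2}, q_i = a_i*q_{i-1} + q_{i-2} with p_{-2}=0, p_{-1}=1, q_{-2}=1, q_{-1}=0), until the denominator exceeds 7:
  i=0: a_0=2, p_0 = 2*1 + 0 = 2, q_0 = 2*0 + 1 = 1.
  i=1: a_1=2, p_1 = 2*2 + 1 = 5, q_1 = 2*1 + 0 = 2.
  i=2: a_2=2, p_2 = 2*5 + 2 = 12, q_2 = 2*2 + 1 = 5.
  i=3: a_3=1, p_3 = 1*12 + 5 = 17, q_3 = 1*5 + 2 = 7.
  i=4: a_4=6, p_4 = 6*17 + 12 = 114, q_4 = 6*7 + 5 = 47.
q_4 = 47 > 7, so the last convergent with denominator <= 7 is p_3/q_3 = 17/7.
The closest fraction with denominator <= 7 is either p_3/q_3 or the intermediate fraction (k*p_3 + p_2)/(k*q_3 + q_2) with the largest k >= 1 whose denominator stays <= 7; these approach x as k grows, and every other convergent or intermediate fraction in range is farther away.
Largest k: floor((7 - q_2)/q_3) = floor((7 - 5)/7) = 0.
Since k = 0, no intermediate fraction beyond p_3/q_3 has denominator <= 7, so the convergent 17/7 is the closest (its error is |114*7 - 17*47|/(47*7) = 1/329).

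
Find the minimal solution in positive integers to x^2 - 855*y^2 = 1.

(x, y) = (3041, 104)

First expand sqrt(855) as a continued fraction. With x_i = (sqrt(855) + m_i)/d_i and (m_0, d_0) = (0, 1): a_0 = floor(sqrt(855)) = 29, since 29^2 = 841 <= 855 < 900 = 30^2.
Iterate m_{i+1} = d_i*a_i - m_i, d_{i+1} = (855 - m_{i+1}^2)/d_i, a_{i+1} = floor((a_0 + m_{i+1})/d_{i+1}):
  m_1 = 1*29 - 0 = 29, d_1 = (855 - 29^2)/1 = 14/1 = 14, a_1 = floor((29 + 29)/14) = 4.
  m_2 = 14*4 - 29 = 27, d_2 = (855 - 27^2)/14 = 126/14 = 9, a_2 = floor((29 + 27)/9) = 6.
  m_3 = 9*6 - 27 = 27, d_3 = (855 - 27^2)/9 = 126/9 = 14, a_3 = floor((29 + 27)/14) = 4.
  m_4 = 14*4 - 27 = 29, d_4 = (855 - 29^2)/14 = 14/14 = 1, a_4 = floor((29 + 29)/1) = 58.
  m_5 = 1*58 - 29 = 29, d_5 = (855 - 29^2)/1 = 14/1 = 14: (m_5, d_5) = (m_1, d_1) = (29, 14), so from here the quotients repeat a_1, ..., a_4; the period length is 4.
So sqrt(855) = [29; (4, 6, 4, 58)] with period length k = 4.
k is even, so the fundamental solution of x^2 - 855y^2 = 1 is (p_{k-1}, q_{k-1}) = (p_3, q_3); compute convergents through index 3.
Convergents (p_i = a_i*p_{i-1} + p_{i-2}, q_i = a_i*q_{i-1} + q_{i-2} with p_{-2}=0, p_{-1}=1, q_{-2}=1, q_{-1}=0):
  i=0: a_0=29, p_0 = 29*1 + 0 = 29, q_0 = 29*0 + 1 = 1.
  i=1: a_1=4, p_1 = 4*29 + 1 = 117, q_1 = 4*1 + 0 = 4.
  i=2: a_2=6, p_2 = 6*117 + 29 = 731, q_2 = 6*4 + 1 = 25.
  i=3: a_3=4, p_3 = 4*731 + 117 = 3041, q_3 = 4*25 + 4 = 104.
Check: 3041^2 - 855*104^2 = 9247681 - 9247680 = 1, so (x, y) = (3041, 104) solves the equation, and by the theorem it is the least positive solution.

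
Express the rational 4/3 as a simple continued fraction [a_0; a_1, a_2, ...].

Run the Euclidean algorithm on 4 and 3; the successive quotients are the partial quotients a_0, a_1, ... (each step inverts the fractional part left over by the previous one):
  4 = 1*3 + 1, so a_0 = 1.
  3 = 3*1 + 0, so a_1 = 3.
The remainder reaches 0 after 2 divisions, so the expansion has 2 partial quotients, read off in order.

[1; 3]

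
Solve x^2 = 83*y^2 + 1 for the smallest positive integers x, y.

First expand sqrt(83) as a continued fraction. With x_i = (sqrt(83) + m_i)/d_i and (m_0, d_0) = (0, 1): a_0 = floor(sqrt(83)) = 9, since 9^2 = 81 <= 83 < 100 = 10^2.
Iterate m_{i+1} = d_i*a_i - m_i, d_{i+1} = (83 - m_{i+1}^2)/d_i, a_{i+1} = floor((a_0 + m_{i+1})/d_{i+1}):
  m_1 = 1*9 - 0 = 9, d_1 = (83 - 9^2)/1 = 2/1 = 2, a_1 = floor((9 + 9)/2) = 9.
  m_2 = 2*9 - 9 = 9, d_2 = (83 - 9^2)/2 = 2/2 = 1, a_2 = floor((9 + 9)/1) = 18.
  m_3 = 1*18 - 9 = 9, d_3 = (83 - 9^2)/1 = 2/1 = 2: (m_3, d_3) = (m_1, d_1) = (9, 2), so from here the quotients repeat a_1, a_2; the period length is 2.
So sqrt(83) = [9; (9, 18)] with period length k = 2.
k is even, so the fundamental solution of x^2 - 83y^2 = 1 is (p_{k-1}, q_{k-1}) = (p_1, q_1); compute convergents through index 1.
Convergents (p_i = a_i*p_{i-1} + p_{i-2}, q_i = a_i*q_{i-1} + q_{i-2} with p_{-2}=0, p_{-1}=1, q_{-2}=1, q_{-1}=0):
  i=0: a_0=9, p_0 = 9*1 + 0 = 9, q_0 = 9*0 + 1 = 1.
  i=1: a_1=9, p_1 = 9*9 + 1 = 82, q_1 = 9*1 + 0 = 9.
Check: 82^2 - 83*9^2 = 6724 - 6723 = 1, so (x, y) = (82, 9) solves the equation, and by the theorem it is the least positive solution.

(x, y) = (82, 9)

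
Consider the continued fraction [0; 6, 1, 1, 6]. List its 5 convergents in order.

0/1, 1/6, 1/7, 2/13, 13/85

Using the convergent recurrence p_i = a_i*p_{i-1} + p_{i-2}, q_i = a_i*q_{i-1} + q_{i-2} with p_{-2}=0, p_{-1}=1, q_{-2}=1, q_{-1}=0:
  i=0: a_0=0, p_0 = 0*1 + 0 = 0, q_0 = 0*0 + 1 = 1.
  i=1: a_1=6, p_1 = 6*0 + 1 = 1, q_1 = 6*1 + 0 = 6.
  i=2: a_2=1, p_2 = 1*1 + 0 = 1, q_2 = 1*6 + 1 = 7.
  i=3: a_3=1, p_3 = 1*1 + 1 = 2, q_3 = 1*7 + 6 = 13.
  i=4: a_4=6, p_4 = 6*2 + 1 = 13, q_4 = 6*13 + 7 = 85.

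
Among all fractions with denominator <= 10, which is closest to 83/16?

Expand x = 83/16 as a continued fraction with the Euclidean algorithm:
  83 = 5*16 + 3, so a_0 = 5.
  16 = 5*3 + 1, so a_1 = 5.
  3 = 3*1 + 0, so a_2 = 3.
so x = [5; 5, 3].
Convergents (p_i = a_i*p_{i-1} + p_{i-2}, q_i = a_i*q_{i-1} + q_{i-2} with p_{-2}=0, p_{-1}=1, q_{-2}=1, q_{-1}=0), until the denominator exceeds 10:
  i=0: a_0=5, p_0 = 5*1 + 0 = 5, q_0 = 5*0 + 1 = 1.
  i=1: a_1=5, p_1 = 5*5 + 1 = 26, q_1 = 5*1 + 0 = 5.
  i=2: a_2=3, p_2 = 3*26 + 5 = 83, q_2 = 3*5 + 1 = 16.
q_2 = 16 > 10, so the last convergent with denominator <= 10 is p_1/q_1 = 26/5.
The closest fraction with denominator <= 10 is either p_1/q_1 or the intermediate fraction (k*p_1 + p_0)/(k*q_1 + q_0) with the largest k >= 1 whose denominator stays <= 10; these approach x as k grows, and every other convergent or intermediate fraction in range is farther away.
Largest k: floor((10 - q_0)/q_1) = floor((10 - 1)/5) = 1.
That gives (1*26 + 5)/(1*5 + 1) = 31/6.
Compare the errors: |x - 26/5| = |83*5 - 26*16|/(16*5) = 1/80, and |x - 31/6| = |83*6 - 31*16|/(16*6) = 2/96.
Cross-multiplying, 1*96 = 96 < 160 = 2*80, so 1/80 is smaller: the convergent 26/5 is closer to x than 31/6.

26/5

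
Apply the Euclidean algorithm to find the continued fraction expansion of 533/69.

Run the Euclidean algorithm on 533 and 69; the successive quotients are the partial quotients a_0, a_1, ... (each step inverts the fractional part left over by the previous one):
  533 = 7*69 + 50, so a_0 = 7.
  69 = 1*50 + 19, so a_1 = 1.
  50 = 2*19 + 12, so a_2 = 2.
  19 = 1*12 + 7, so a_3 = 1.
  12 = 1*7 + 5, so a_4 = 1.
  7 = 1*5 + 2, so a_5 = 1.
  5 = 2*2 + 1, so a_6 = 2.
  2 = 2*1 + 0, so a_7 = 2.
The remainder reaches 0 after 8 divisions, so the expansion has 8 partial quotients, read off in order.

[7; 1, 2, 1, 1, 1, 2, 2]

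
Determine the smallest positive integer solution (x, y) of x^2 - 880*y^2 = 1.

(x, y) = (89, 3)

First expand sqrt(880) as a continued fraction. With x_i = (sqrt(880) + m_i)/d_i and (m_0, d_0) = (0, 1): a_0 = floor(sqrt(880)) = 29, since 29^2 = 841 <= 880 < 900 = 30^2.
Iterate m_{i+1} = d_i*a_i - m_i, d_{i+1} = (880 - m_{i+1}^2)/d_i, a_{i+1} = floor((a_0 + m_{i+1})/d_{i+1}):
  m_1 = 1*29 - 0 = 29, d_1 = (880 - 29^2)/1 = 39/1 = 39, a_1 = floor((29 + 29)/39) = 1.
  m_2 = 39*1 - 29 = 10, d_2 = (880 - 10^2)/39 = 780/39 = 20, a_2 = floor((29 + 10)/20) = 1.
  m_3 = 20*1 - 10 = 10, d_3 = (880 - 10^2)/20 = 780/20 = 39, a_3 = floor((29 + 10)/39) = 1.
  m_4 = 39*1 - 10 = 29, d_4 = (880 - 29^2)/39 = 39/39 = 1, a_4 = floor((29 + 29)/1) = 58.
  m_5 = 1*58 - 29 = 29, d_5 = (880 - 29^2)/1 = 39/1 = 39: (m_5, d_5) = (m_1, d_1) = (29, 39), so from here the quotients repeat a_1, ..., a_4; the period length is 4.
So sqrt(880) = [29; (1, 1, 1, 58)] with period length k = 4.
k is even, so the fundamental solution of x^2 - 880y^2 = 1 is (p_{k-1}, q_{k-1}) = (p_3, q_3); compute convergents through index 3.
Convergents (p_i = a_i*p_{i-1} + p_{i-2}, q_i = a_i*q_{i-1} + q_{i-2} with p_{-2}=0, p_{-1}=1, q_{-2}=1, q_{-1}=0):
  i=0: a_0=29, p_0 = 29*1 + 0 = 29, q_0 = 29*0 + 1 = 1.
  i=1: a_1=1, p_1 = 1*29 + 1 = 30, q_1 = 1*1 + 0 = 1.
  i=2: a_2=1, p_2 = 1*30 + 29 = 59, q_2 = 1*1 + 1 = 2.
  i=3: a_3=1, p_3 = 1*59 + 30 = 89, q_3 = 1*2 + 1 = 3.
Check: 89^2 - 880*3^2 = 7921 - 7920 = 1, so (x, y) = (89, 3) solves the equation, and by the theorem it is the least positive solution.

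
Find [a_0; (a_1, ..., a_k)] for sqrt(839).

Write x_i = (sqrt(839) + m_i)/d_i with (m_0, d_0) = (0, 1). a_0 = floor(sqrt(839)) = 28, since 28^2 = 784 <= 839 < 841 = 29^2.
Iterate m_{i+1} = d_i*a_i - m_i, d_{i+1} = (839 - m_{i+1}^2)/d_i, a_{i+1} = floor((a_0 + m_{i+1})/d_{i+1}):
  m_1 = 1*28 - 0 = 28, d_1 = (839 - 28^2)/1 = 55/1 = 55, a_1 = floor((28 + 28)/55) = 1.
  m_2 = 55*1 - 28 = 27, d_2 = (839 - 27^2)/55 = 110/55 = 2, a_2 = floor((28 + 27)/2) = 27.
  m_3 = 2*27 - 27 = 27, d_3 = (839 - 27^2)/2 = 110/2 = 55, a_3 = floor((28 + 27)/55) = 1.
  m_4 = 55*1 - 27 = 28, d_4 = (839 - 28^2)/55 = 55/55 = 1, a_4 = floor((28 + 28)/1) = 56.
  m_5 = 1*56 - 28 = 28, d_5 = (839 - 28^2)/1 = 55/1 = 55: (m_5, d_5) = (m_1, d_1) = (28, 55), so from here the quotients repeat a_1, ..., a_4; the period length is 4.
Hence the expansion of sqrt(839) is a_0 = 28 followed by the repeating block 1, 27, 1, 56 (period 4).

[28; (1, 27, 1, 56)]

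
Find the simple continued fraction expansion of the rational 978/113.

Run the Euclidean algorithm on 978 and 113; the successive quotients are the partial quotients a_0, a_1, ... (each step inverts the fractional part left over by the previous one):
  978 = 8*113 + 74, so a_0 = 8.
  113 = 1*74 + 39, so a_1 = 1.
  74 = 1*39 + 35, so a_2 = 1.
  39 = 1*35 + 4, so a_3 = 1.
  35 = 8*4 + 3, so a_4 = 8.
  4 = 1*3 + 1, so a_5 = 1.
  3 = 3*1 + 0, so a_6 = 3.
The remainder reaches 0 after 7 divisions, so the expansion has 7 partial quotients, read off in order.

[8; 1, 1, 1, 8, 1, 3]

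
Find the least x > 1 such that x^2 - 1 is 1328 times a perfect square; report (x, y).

(x, y) = (13447, 369)

First expand sqrt(1328) as a continued fraction. With x_i = (sqrt(1328) + m_i)/d_i and (m_0, d_0) = (0, 1): a_0 = floor(sqrt(1328)) = 36, since 36^2 = 1296 <= 1328 < 1369 = 37^2.
Iterate m_{i+1} = d_i*a_i - m_i, d_{i+1} = (1328 - m_{i+1}^2)/d_i, a_{i+1} = floor((a_0 + m_{i+1})/d_{i+1}):
  m_1 = 1*36 - 0 = 36, d_1 = (1328 - 36^2)/1 = 32/1 = 32, a_1 = floor((36 + 36)/32) = 2.
  m_2 = 32*2 - 36 = 28, d_2 = (1328 - 28^2)/32 = 544/32 = 17, a_2 = floor((36 + 28)/17) = 3.
  m_3 = 17*3 - 28 = 23, d_3 = (1328 - 23^2)/17 = 799/17 = 47, a_3 = floor((36 + 23)/47) = 1.
  m_4 = 47*1 - 23 = 24, d_4 = (1328 - 24^2)/47 = 752/47 = 16, a_4 = floor((36 + 24)/16) = 3.
  m_5 = 16*3 - 24 = 24, d_5 = (1328 - 24^2)/16 = 752/16 = 47, a_5 = floor((36 + 24)/47) = 1.
  m_6 = 47*1 - 24 = 23, d_6 = (1328 - 23^2)/47 = 799/47 = 17, a_6 = floor((36 + 23)/17) = 3.
  m_7 = 17*3 - 23 = 28, d_7 = (1328 - 28^2)/17 = 544/17 = 32, a_7 = floor((36 + 28)/32) = 2.
  m_8 = 32*2 - 28 = 36, d_8 = (1328 - 36^2)/32 = 32/32 = 1, a_8 = floor((36 + 36)/1) = 72.
  m_9 = 1*72 - 36 = 36, d_9 = (1328 - 36^2)/1 = 32/1 = 32: (m_9, d_9) = (m_1, d_1) = (36, 32), so from here the quotients repeat a_1, ..., a_8; the period length is 8.
So sqrt(1328) = [36; (2, 3, 1, 3, 1, 3, 2, 72)] with period length k = 8.
k is even, so the fundamental solution of x^2 - 1328y^2 = 1 is (p_{k-1}, q_{k-1}) = (p_7, q_7); compute convergents through index 7.
Convergents (p_i = a_i*p_{i-1} + p_{i-2}, q_i = a_i*q_{i-1} + q_{i-2} with p_{-2}=0, p_{-1}=1, q_{-2}=1, q_{-1}=0):
  i=0: a_0=36, p_0 = 36*1 + 0 = 36, q_0 = 36*0 + 1 = 1.
  i=1: a_1=2, p_1 = 2*36 + 1 = 73, q_1 = 2*1 + 0 = 2.
  i=2: a_2=3, p_2 = 3*73 + 36 = 255, q_2 = 3*2 + 1 = 7.
  i=3: a_3=1, p_3 = 1*255 + 73 = 328, q_3 = 1*7 + 2 = 9.
  i=4: a_4=3, p_4 = 3*328 + 255 = 1239, q_4 = 3*9 + 7 = 34.
  i=5: a_5=1, p_5 = 1*1239 + 328 = 1567, q_5 = 1*34 + 9 = 43.
  i=6: a_6=3, p_6 = 3*1567 + 1239 = 5940, q_6 = 3*43 + 34 = 163.
  i=7: a_7=2, p_7 = 2*5940 + 1567 = 13447, q_7 = 2*163 + 43 = 369.
Check: 13447^2 - 1328*369^2 = 180821809 - 180821808 = 1, so (x, y) = (13447, 369) solves the equation, and by the theorem it is the least positive solution.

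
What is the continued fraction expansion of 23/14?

Run the Euclidean algorithm on 23 and 14; the successive quotients are the partial quotients a_0, a_1, ... (each step inverts the fractional part left over by the previous one):
  23 = 1*14 + 9, so a_0 = 1.
  14 = 1*9 + 5, so a_1 = 1.
  9 = 1*5 + 4, so a_2 = 1.
  5 = 1*4 + 1, so a_3 = 1.
  4 = 4*1 + 0, so a_4 = 4.
The remainder reaches 0 after 5 divisions, so the expansion has 5 partial quotients, read off in order.

[1; 1, 1, 1, 4]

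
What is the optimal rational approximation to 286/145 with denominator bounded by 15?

2/1

Expand x = 286/145 as a continued fraction with the Euclidean algorithm:
  286 = 1*145 + 141, so a_0 = 1.
  145 = 1*141 + 4, so a_1 = 1.
  141 = 35*4 + 1, so a_2 = 35.
  4 = 4*1 + 0, so a_3 = 4.
so x = [1; 1, 35, 4].
Convergents (p_i = a_i*p_{i-1} + p_{i-2}, q_i = a_i*q_{i-1} + q_{i-2} with p_{-2}=0, p_{-1}=1, q_{-2}=1, q_{-1}=0), until the denominator exceeds 15:
  i=0: a_0=1, p_0 = 1*1 + 0 = 1, q_0 = 1*0 + 1 = 1.
  i=1: a_1=1, p_1 = 1*1 + 1 = 2, q_1 = 1*1 + 0 = 1.
  i=2: a_2=35, p_2 = 35*2 + 1 = 71, q_2 = 35*1 + 1 = 36.
q_2 = 36 > 15, so the last convergent with denominator <= 15 is p_1/q_1 = 2/1.
The closest fraction with denominator <= 15 is either p_1/q_1 or the intermediate fraction (k*p_1 + p_0)/(k*q_1 + q_0) with the largest k >= 1 whose denominator stays <= 15; these approach x as k grows, and every other convergent or intermediate fraction in range is farther away.
Largest k: floor((15 - q_0)/q_1) = floor((15 - 1)/1) = 14.
That gives (14*2 + 1)/(14*1 + 1) = 29/15.
Compare the errors: |x - 2/1| = |286*1 - 2*145|/(145*1) = 4/145, and |x - 29/15| = |286*15 - 29*145|/(145*15) = 85/2175.
Cross-multiplying, 4*2175 = 8700 < 12325 = 85*145, so 4/145 is smaller: the convergent 2/1 is closer to x than 29/15.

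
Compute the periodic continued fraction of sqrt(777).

[27; (1, 6, 1, 54)]

Write x_i = (sqrt(777) + m_i)/d_i with (m_0, d_0) = (0, 1). a_0 = floor(sqrt(777)) = 27, since 27^2 = 729 <= 777 < 784 = 28^2.
Iterate m_{i+1} = d_i*a_i - m_i, d_{i+1} = (777 - m_{i+1}^2)/d_i, a_{i+1} = floor((a_0 + m_{i+1})/d_{i+1}):
  m_1 = 1*27 - 0 = 27, d_1 = (777 - 27^2)/1 = 48/1 = 48, a_1 = floor((27 + 27)/48) = 1.
  m_2 = 48*1 - 27 = 21, d_2 = (777 - 21^2)/48 = 336/48 = 7, a_2 = floor((27 + 21)/7) = 6.
  m_3 = 7*6 - 21 = 21, d_3 = (777 - 21^2)/7 = 336/7 = 48, a_3 = floor((27 + 21)/48) = 1.
  m_4 = 48*1 - 21 = 27, d_4 = (777 - 27^2)/48 = 48/48 = 1, a_4 = floor((27 + 27)/1) = 54.
  m_5 = 1*54 - 27 = 27, d_5 = (777 - 27^2)/1 = 48/1 = 48: (m_5, d_5) = (m_1, d_1) = (27, 48), so from here the quotients repeat a_1, ..., a_4; the period length is 4.
Hence the expansion of sqrt(777) is a_0 = 27 followed by the repeating block 1, 6, 1, 54 (period 4).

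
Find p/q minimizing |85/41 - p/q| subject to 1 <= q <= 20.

29/14

Expand x = 85/41 as a continued fraction with the Euclidean algorithm:
  85 = 2*41 + 3, so a_0 = 2.
  41 = 13*3 + 2, so a_1 = 13.
  3 = 1*2 + 1, so a_2 = 1.
  2 = 2*1 + 0, so a_3 = 2.
so x = [2; 13, 1, 2].
Convergents (p_i = a_i*p_{i-1} + p_{i-2}, q_i = a_i*q_{i-1} + q_{i-2} with p_{-2}=0, p_{-1}=1, q_{-2}=1, q_{-1}=0), until the denominator exceeds 20:
  i=0: a_0=2, p_0 = 2*1 + 0 = 2, q_0 = 2*0 + 1 = 1.
  i=1: a_1=13, p_1 = 13*2 + 1 = 27, q_1 = 13*1 + 0 = 13.
  i=2: a_2=1, p_2 = 1*27 + 2 = 29, q_2 = 1*13 + 1 = 14.
  i=3: a_3=2, p_3 = 2*29 + 27 = 85, q_3 = 2*14 + 13 = 41.
q_3 = 41 > 20, so the last convergent with denominator <= 20 is p_2/q_2 = 29/14.
The closest fraction with denominator <= 20 is either p_2/q_2 or the intermediate fraction (k*p_2 + p_1)/(k*q_2 + q_1) with the largest k >= 1 whose denominator stays <= 20; these approach x as k grows, and every other convergent or intermediate fraction in range is farther away.
Largest k: floor((20 - q_1)/q_2) = floor((20 - 13)/14) = 0.
Since k = 0, no intermediate fraction beyond p_2/q_2 has denominator <= 20, so the convergent 29/14 is the closest (its error is |85*14 - 29*41|/(41*14) = 1/574).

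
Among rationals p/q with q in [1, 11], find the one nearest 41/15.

Expand x = 41/15 as a continued fraction with the Euclidean algorithm:
  41 = 2*15 + 11, so a_0 = 2.
  15 = 1*11 + 4, so a_1 = 1.
  11 = 2*4 + 3, so a_2 = 2.
  4 = 1*3 + 1, so a_3 = 1.
  3 = 3*1 + 0, so a_4 = 3.
so x = [2; 1, 2, 1, 3].
Convergents (p_i = a_i*p_{i-1} + p_{i-2}, q_i = a_i*q_{i-1} + q_{i-2} with p_{-2}=0, p_{-1}=1, q_{-2}=1, q_{-1}=0), until the denominator exceeds 11:
  i=0: a_0=2, p_0 = 2*1 + 0 = 2, q_0 = 2*0 + 1 = 1.
  i=1: a_1=1, p_1 = 1*2 + 1 = 3, q_1 = 1*1 + 0 = 1.
  i=2: a_2=2, p_2 = 2*3 + 2 = 8, q_2 = 2*1 + 1 = 3.
  i=3: a_3=1, p_3 = 1*8 + 3 = 11, q_3 = 1*3 + 1 = 4.
  i=4: a_4=3, p_4 = 3*11 + 8 = 41, q_4 = 3*4 + 3 = 15.
q_4 = 15 > 11, so the last convergent with denominator <= 11 is p_3/q_3 = 11/4.
The closest fraction with denominator <= 11 is either p_3/q_3 or the intermediate fraction (k*p_3 + p_2)/(k*q_3 + q_2) with the largest k >= 1 whose denominator stays <= 11; these approach x as k grows, and every other convergent or intermediate fraction in range is farther away.
Largest k: floor((11 - q_2)/q_3) = floor((11 - 3)/4) = 2.
That gives (2*11 + 8)/(2*4 + 3) = 30/11.
Compare the errors: |x - 11/4| = |41*4 - 11*15|/(15*4) = 1/60, and |x - 30/11| = |41*11 - 30*15|/(15*11) = 1/165.
Cross-multiplying, 1*60 = 60 < 165 = 1*165, so 1/165 is smaller: the intermediate fraction 30/11 is closer to x than 11/4.

30/11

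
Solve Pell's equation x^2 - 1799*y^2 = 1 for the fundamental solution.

(x, y) = (3024120, 71299)

First expand sqrt(1799) as a continued fraction. With x_i = (sqrt(1799) + m_i)/d_i and (m_0, d_0) = (0, 1): a_0 = floor(sqrt(1799)) = 42, since 42^2 = 1764 <= 1799 < 1849 = 43^2.
Iterate m_{i+1} = d_i*a_i - m_i, d_{i+1} = (1799 - m_{i+1}^2)/d_i, a_{i+1} = floor((a_0 + m_{i+1})/d_{i+1}):
  m_1 = 1*42 - 0 = 42, d_1 = (1799 - 42^2)/1 = 35/1 = 35, a_1 = floor((42 + 42)/35) = 2.
  m_2 = 35*2 - 42 = 28, d_2 = (1799 - 28^2)/35 = 1015/35 = 29, a_2 = floor((42 + 28)/29) = 2.
  m_3 = 29*2 - 28 = 30, d_3 = (1799 - 30^2)/29 = 899/29 = 31, a_3 = floor((42 + 30)/31) = 2.
  m_4 = 31*2 - 30 = 32, d_4 = (1799 - 32^2)/31 = 775/31 = 25, a_4 = floor((42 + 32)/25) = 2.
  m_5 = 25*2 - 32 = 18, d_5 = (1799 - 18^2)/25 = 1475/25 = 59, a_5 = floor((42 + 18)/59) = 1.
  m_6 = 59*1 - 18 = 41, d_6 = (1799 - 41^2)/59 = 118/59 = 2, a_6 = floor((42 + 41)/2) = 41.
  m_7 = 2*41 - 41 = 41, d_7 = (1799 - 41^2)/2 = 118/2 = 59, a_7 = floor((42 + 41)/59) = 1.
  m_8 = 59*1 - 41 = 18, d_8 = (1799 - 18^2)/59 = 1475/59 = 25, a_8 = floor((42 + 18)/25) = 2.
  m_9 = 25*2 - 18 = 32, d_9 = (1799 - 32^2)/25 = 775/25 = 31, a_9 = floor((42 + 32)/31) = 2.
  m_10 = 31*2 - 32 = 30, d_10 = (1799 - 30^2)/31 = 899/31 = 29, a_10 = floor((42 + 30)/29) = 2.
  m_11 = 29*2 - 30 = 28, d_11 = (1799 - 28^2)/29 = 1015/29 = 35, a_11 = floor((42 + 28)/35) = 2.
  m_12 = 35*2 - 28 = 42, d_12 = (1799 - 42^2)/35 = 35/35 = 1, a_12 = floor((42 + 42)/1) = 84.
  m_13 = 1*84 - 42 = 42, d_13 = (1799 - 42^2)/1 = 35/1 = 35: (m_13, d_13) = (m_1, d_1) = (42, 35), so from here the quotients repeat a_1, ..., a_12; the period length is 12.
So sqrt(1799) = [42; (2, 2, 2, 2, 1, 41, 1, 2, 2, 2, 2, 84)] with period length k = 12.
k is even, so the fundamental solution of x^2 - 1799y^2 = 1 is (p_{k-1}, q_{k-1}) = (p_11, q_11); compute convergents through index 11.
Convergents (p_i = a_i*p_{i-1} + p_{i-2}, q_i = a_i*q_{i-1} + q_{i-2} with p_{-2}=0, p_{-1}=1, q_{-2}=1, q_{-1}=0):
  i=0: a_0=42, p_0 = 42*1 + 0 = 42, q_0 = 42*0 + 1 = 1.
  i=1: a_1=2, p_1 = 2*42 + 1 = 85, q_1 = 2*1 + 0 = 2.
  i=2: a_2=2, p_2 = 2*85 + 42 = 212, q_2 = 2*2 + 1 = 5.
  i=3: a_3=2, p_3 = 2*212 + 85 = 509, q_3 = 2*5 + 2 = 12.
  i=4: a_4=2, p_4 = 2*509 + 212 = 1230, q_4 = 2*12 + 5 = 29.
  i=5: a_5=1, p_5 = 1*1230 + 509 = 1739, q_5 = 1*29 + 12 = 41.
  i=6: a_6=41, p_6 = 41*1739 + 1230 = 72529, q_6 = 41*41 + 29 = 1710.
  i=7: a_7=1, p_7 = 1*72529 + 1739 = 74268, q_7 = 1*1710 + 41 = 1751.
  i=8: a_8=2, p_8 = 2*74268 + 72529 = 221065, q_8 = 2*1751 + 1710 = 5212.
  i=9: a_9=2, p_9 = 2*221065 + 74268 = 516398, q_9 = 2*5212 + 1751 = 12175.
  i=10: a_10=2, p_10 = 2*516398 + 221065 = 1253861, q_10 = 2*12175 + 5212 = 29562.
  i=11: a_11=2, p_11 = 2*1253861 + 516398 = 3024120, q_11 = 2*29562 + 12175 = 71299.
Check: 3024120^2 - 1799*71299^2 = 9145301774400 - 9145301774399 = 1, so (x, y) = (3024120, 71299) solves the equation, and by the theorem it is the least positive solution.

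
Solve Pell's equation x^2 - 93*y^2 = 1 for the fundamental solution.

First expand sqrt(93) as a continued fraction. With x_i = (sqrt(93) + m_i)/d_i and (m_0, d_0) = (0, 1): a_0 = floor(sqrt(93)) = 9, since 9^2 = 81 <= 93 < 100 = 10^2.
Iterate m_{i+1} = d_i*a_i - m_i, d_{i+1} = (93 - m_{i+1}^2)/d_i, a_{i+1} = floor((a_0 + m_{i+1})/d_{i+1}):
  m_1 = 1*9 - 0 = 9, d_1 = (93 - 9^2)/1 = 12/1 = 12, a_1 = floor((9 + 9)/12) = 1.
  m_2 = 12*1 - 9 = 3, d_2 = (93 - 3^2)/12 = 84/12 = 7, a_2 = floor((9 + 3)/7) = 1.
  m_3 = 7*1 - 3 = 4, d_3 = (93 - 4^2)/7 = 77/7 = 11, a_3 = floor((9 + 4)/11) = 1.
  m_4 = 11*1 - 4 = 7, d_4 = (93 - 7^2)/11 = 44/11 = 4, a_4 = floor((9 + 7)/4) = 4.
  m_5 = 4*4 - 7 = 9, d_5 = (93 - 9^2)/4 = 12/4 = 3, a_5 = floor((9 + 9)/3) = 6.
  m_6 = 3*6 - 9 = 9, d_6 = (93 - 9^2)/3 = 12/3 = 4, a_6 = floor((9 + 9)/4) = 4.
  m_7 = 4*4 - 9 = 7, d_7 = (93 - 7^2)/4 = 44/4 = 11, a_7 = floor((9 + 7)/11) = 1.
  m_8 = 11*1 - 7 = 4, d_8 = (93 - 4^2)/11 = 77/11 = 7, a_8 = floor((9 + 4)/7) = 1.
  m_9 = 7*1 - 4 = 3, d_9 = (93 - 3^2)/7 = 84/7 = 12, a_9 = floor((9 + 3)/12) = 1.
  m_10 = 12*1 - 3 = 9, d_10 = (93 - 9^2)/12 = 12/12 = 1, a_10 = floor((9 + 9)/1) = 18.
  m_11 = 1*18 - 9 = 9, d_11 = (93 - 9^2)/1 = 12/1 = 12: (m_11, d_11) = (m_1, d_1) = (9, 12), so from here the quotients repeat a_1, ..., a_10; the period length is 10.
So sqrt(93) = [9; (1, 1, 1, 4, 6, 4, 1, 1, 1, 18)] with period length k = 10.
k is even, so the fundamental solution of x^2 - 93y^2 = 1 is (p_{k-1}, q_{k-1}) = (p_9, q_9); compute convergents through index 9.
Convergents (p_i = a_i*p_{i-1} + p_{i-2}, q_i = a_i*q_{i-1} + q_{i-2} with p_{-2}=0, p_{-1}=1, q_{-2}=1, q_{-1}=0):
  i=0: a_0=9, p_0 = 9*1 + 0 = 9, q_0 = 9*0 + 1 = 1.
  i=1: a_1=1, p_1 = 1*9 + 1 = 10, q_1 = 1*1 + 0 = 1.
  i=2: a_2=1, p_2 = 1*10 + 9 = 19, q_2 = 1*1 + 1 = 2.
  i=3: a_3=1, p_3 = 1*19 + 10 = 29, q_3 = 1*2 + 1 = 3.
  i=4: a_4=4, p_4 = 4*29 + 19 = 135, q_4 = 4*3 + 2 = 14.
  i=5: a_5=6, p_5 = 6*135 + 29 = 839, q_5 = 6*14 + 3 = 87.
  i=6: a_6=4, p_6 = 4*839 + 135 = 3491, q_6 = 4*87 + 14 = 362.
  i=7: a_7=1, p_7 = 1*3491 + 839 = 4330, q_7 = 1*362 + 87 = 449.
  i=8: a_8=1, p_8 = 1*4330 + 3491 = 7821, q_8 = 1*449 + 362 = 811.
  i=9: a_9=1, p_9 = 1*7821 + 4330 = 12151, q_9 = 1*811 + 449 = 1260.
Check: 12151^2 - 93*1260^2 = 147646801 - 147646800 = 1, so (x, y) = (12151, 1260) solves the equation, and by the theorem it is the least positive solution.

(x, y) = (12151, 1260)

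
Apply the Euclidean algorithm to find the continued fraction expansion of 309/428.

[0; 1, 2, 1, 1, 2, 11, 2]

Run the Euclidean algorithm on 309 and 428; the successive quotients are the partial quotients a_0, a_1, ... (each step inverts the fractional part left over by the previous one):
  309 = 0*428 + 309, so a_0 = 0.
  428 = 1*309 + 119, so a_1 = 1.
  309 = 2*119 + 71, so a_2 = 2.
  119 = 1*71 + 48, so a_3 = 1.
  71 = 1*48 + 23, so a_4 = 1.
  48 = 2*23 + 2, so a_5 = 2.
  23 = 11*2 + 1, so a_6 = 11.
  2 = 2*1 + 0, so a_7 = 2.
The remainder reaches 0 after 8 divisions, so the expansion has 8 partial quotients, read off in order.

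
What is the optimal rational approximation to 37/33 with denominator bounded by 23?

Expand x = 37/33 as a continued fraction with the Euclidean algorithm:
  37 = 1*33 + 4, so a_0 = 1.
  33 = 8*4 + 1, so a_1 = 8.
  4 = 4*1 + 0, so a_2 = 4.
so x = [1; 8, 4].
Convergents (p_i = a_i*p_{i-1} + p_{i-2}, q_i = a_i*q_{i-1} + q_{i-2} with p_{-2}=0, p_{-1}=1, q_{-2}=1, q_{-1}=0), until the denominator exceeds 23:
  i=0: a_0=1, p_0 = 1*1 + 0 = 1, q_0 = 1*0 + 1 = 1.
  i=1: a_1=8, p_1 = 8*1 + 1 = 9, q_1 = 8*1 + 0 = 8.
  i=2: a_2=4, p_2 = 4*9 + 1 = 37, q_2 = 4*8 + 1 = 33.
q_2 = 33 > 23, so the last convergent with denominator <= 23 is p_1/q_1 = 9/8.
The closest fraction with denominator <= 23 is either p_1/q_1 or the intermediate fraction (k*p_1 + p_0)/(k*q_1 + q_0) with the largest k >= 1 whose denominator stays <= 23; these approach x as k grows, and every other convergent or intermediate fraction in range is farther away.
Largest k: floor((23 - q_0)/q_1) = floor((23 - 1)/8) = 2.
That gives (2*9 + 1)/(2*8 + 1) = 19/17.
Compare the errors: |x - 9/8| = |37*8 - 9*33|/(33*8) = 1/264, and |x - 19/17| = |37*17 - 19*33|/(33*17) = 2/561.
Cross-multiplying, 2*264 = 528 < 561 = 1*561, so 2/561 is smaller: the intermediate fraction 19/17 is closer to x than 9/8.

19/17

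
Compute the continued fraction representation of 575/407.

[1; 2, 2, 2, 1, 2, 1, 2, 2]

Run the Euclidean algorithm on 575 and 407; the successive quotients are the partial quotients a_0, a_1, ... (each step inverts the fractional part left over by the previous one):
  575 = 1*407 + 168, so a_0 = 1.
  407 = 2*168 + 71, so a_1 = 2.
  168 = 2*71 + 26, so a_2 = 2.
  71 = 2*26 + 19, so a_3 = 2.
  26 = 1*19 + 7, so a_4 = 1.
  19 = 2*7 + 5, so a_5 = 2.
  7 = 1*5 + 2, so a_6 = 1.
  5 = 2*2 + 1, so a_7 = 2.
  2 = 2*1 + 0, so a_8 = 2.
The remainder reaches 0 after 9 divisions, so the expansion has 9 partial quotients, read off in order.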